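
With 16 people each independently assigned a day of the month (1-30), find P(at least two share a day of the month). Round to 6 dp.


P(all different) = prod((30-i)/30 for i=0..15) = 0.007068
P(at least one match) = 1 - 0.007068 = 0.992932

0.992932


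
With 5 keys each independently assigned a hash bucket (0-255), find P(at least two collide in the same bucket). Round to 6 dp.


P(all different) = prod((256-i)/256 for i=0..4) = 0.961469
P(at least one match) = 1 - 0.961469 = 0.038531

0.038531


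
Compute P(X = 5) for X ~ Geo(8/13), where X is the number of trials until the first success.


P(X=5) = (1-p)^4 * p = (5/13)^4 * 8/13
= 625/28561 * 8/13 = 5000/371293

5000/371293


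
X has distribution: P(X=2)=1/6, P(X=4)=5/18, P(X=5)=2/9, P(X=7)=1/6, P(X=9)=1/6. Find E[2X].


E[2X] = sum(g(x)*P(x))
= 4*1/6 + 8*5/18 + 10*2/9 + 14*1/6 + 18*1/6
= 94/9

94/9


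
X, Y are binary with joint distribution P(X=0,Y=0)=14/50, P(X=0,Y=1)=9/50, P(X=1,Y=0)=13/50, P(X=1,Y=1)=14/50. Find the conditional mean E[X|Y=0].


P(Y=0) = 27/50
E[X|Y=0] = (0*14 + 1*13)/27 = 13/27

13/27


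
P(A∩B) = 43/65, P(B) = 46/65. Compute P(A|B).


P(A|B) = P(A∩B)/P(B) = (43/65)/(46/65) = 43/46

43/46


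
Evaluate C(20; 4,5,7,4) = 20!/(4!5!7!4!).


20! = 2432902008176640000
Denominator: 4!=24 * 5!=120 * 7!=5040 * 4!=24
Coefficient = 2432902008176640000 / 348364800 = 6983776800

6983776800


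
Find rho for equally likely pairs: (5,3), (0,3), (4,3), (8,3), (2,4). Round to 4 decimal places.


Cov(X,Y) = -0.3600, Var(X) = 7.3600, Var(Y) = 0.1600
rho = Cov/(sqrt(VarX)*sqrt(VarY)) = -0.3317

-0.3317


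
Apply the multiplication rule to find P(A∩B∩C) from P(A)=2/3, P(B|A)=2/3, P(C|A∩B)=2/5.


P(A∩B∩C) = P(A) * P(B|A) * P(C|A∩B)
= 2/3 * 2/3 * 2/5
= 4/9 * 2/5 = 8/45

8/45


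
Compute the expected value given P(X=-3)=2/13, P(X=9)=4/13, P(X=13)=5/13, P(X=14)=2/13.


E[X] = sum(x * P(x))
= -3*2/13 + 9*4/13 + 13*5/13 + 14*2/13
= 123/13

123/13


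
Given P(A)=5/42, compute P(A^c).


P(A') = 1 - P(A) = 1 - 5/42 = 37/42

37/42


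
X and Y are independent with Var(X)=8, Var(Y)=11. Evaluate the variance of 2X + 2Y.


Independence => Cov(X,Y)=0
Var(2X + 2Y) = 2^2*Var(X) + 2^2*Var(Y)
= 4*8 + 4*11 = 76

76


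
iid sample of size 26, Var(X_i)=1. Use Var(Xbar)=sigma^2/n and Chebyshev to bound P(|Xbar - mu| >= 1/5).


Var(Xbar) = Var(X)/n = 1/26
Chebyshev: P(|Xbar-mu| >= 1/5) <= Var(Xbar)/(1/5)^2 = (1/26)/(1/25) = 25/26

25/26


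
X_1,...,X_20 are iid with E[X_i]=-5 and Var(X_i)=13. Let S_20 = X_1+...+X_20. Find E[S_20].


E[S_n] = n*E[X_1] = 20*-5 = -100

-100


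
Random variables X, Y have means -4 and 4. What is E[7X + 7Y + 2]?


E[7X + 7Y + 2] = 7*E[X] + 7*E[Y] + 2
= (7)*(-4) + (7)*(4) + (2)
= -28 + 28 + 2 = 2

2


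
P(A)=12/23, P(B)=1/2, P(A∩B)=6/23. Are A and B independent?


P(A)*P(B) = 12/23*1/2 = 6/23
P(A∩B) = 6/23, which equals P(A)P(B), so independent

Yes, A and B are independent


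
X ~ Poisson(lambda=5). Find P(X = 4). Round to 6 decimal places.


P(X=4) = e^(-5) * 5^4 / 4!
≈ 0.006737946999 * 625 / 24
≈ 0.175467

0.175467


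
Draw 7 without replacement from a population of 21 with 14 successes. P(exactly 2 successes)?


P(X=2) = C(14,2)*C(7,5) / C(21,7)
= 91*21 / 116280
= 1911/116280 = 637/38760

637/38760


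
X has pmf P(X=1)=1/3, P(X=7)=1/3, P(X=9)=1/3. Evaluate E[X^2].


E[X^2] = sum(x^2 * P(x))
= 1*1/3 + 49*1/3 + 81*1/3
= 131/3

131/3


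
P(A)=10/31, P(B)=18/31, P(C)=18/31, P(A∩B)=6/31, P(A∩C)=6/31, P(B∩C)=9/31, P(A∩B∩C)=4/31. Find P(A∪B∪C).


P(A∪B∪C) = P(A)+P(B)+P(C) - P(AB)-P(AC)-P(BC) + P(ABC)
= 10/31+18/31+18/31 - 6/31-6/31-9/31 + 4/31
= 29/31

29/31


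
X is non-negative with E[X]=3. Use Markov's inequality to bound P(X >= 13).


Markov: P(X >= a) <= E[X]/a
P(X >= 13) <= 3/13

3/13


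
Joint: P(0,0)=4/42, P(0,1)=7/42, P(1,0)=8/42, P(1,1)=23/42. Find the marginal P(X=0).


P(X=0) = P(0,0)+P(0,1) = 4/42 + 7/42 = 11/42

11/42


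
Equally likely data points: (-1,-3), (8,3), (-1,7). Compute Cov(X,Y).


E[X]=2, E[Y]=7/3, E[XY]=20/3
Cov(X,Y) = E[XY] - E[X]E[Y] = 20/3 - 2*7/3 = 2

2


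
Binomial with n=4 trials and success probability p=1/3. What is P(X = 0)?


P(X=0) = C(4,0) * p^0 * (1-p)^4
= 1 * 1 * 16/81
= 16/81

16/81


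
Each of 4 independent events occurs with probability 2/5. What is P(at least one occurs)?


P(at least one) = 1 - P(none)
P(none) = (1 - 2/5)^4 = (3/5)^4 = 81/625
P(at least one) = 1 - 81/625 = 544/625

544/625


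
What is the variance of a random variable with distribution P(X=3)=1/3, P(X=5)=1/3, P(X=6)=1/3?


E[X] = 14/3, E[X^2] = 70/3
Var(X) = E[X^2] - (E[X])^2 = 70/3 - (14/3)^2 = 14/9

14/9


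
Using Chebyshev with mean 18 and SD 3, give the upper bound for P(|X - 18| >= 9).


k = 9/3 = 3
Chebyshev: P(|X-mu| >= k*sigma) <= 1/k^2 = 1/3^2 = 1/9

1/9


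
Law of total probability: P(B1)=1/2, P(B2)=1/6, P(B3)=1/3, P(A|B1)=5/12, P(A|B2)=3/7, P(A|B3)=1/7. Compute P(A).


P(A) = P(A|B1)P(B1) + P(A|B2)P(B2) + P(A|B3)P(B3)
= 5/12*1/2 + 3/7*1/6 + 1/7*1/3
= 5/24 + 1/14 + 1/21 = 55/168

55/168


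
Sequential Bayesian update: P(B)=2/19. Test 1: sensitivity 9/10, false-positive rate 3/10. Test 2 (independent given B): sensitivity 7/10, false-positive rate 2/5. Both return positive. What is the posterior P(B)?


After test 1: P(+) = 9/10*2/19 + 3/10*17/19 = 69/190
P(B|+) = (9/95)/(69/190) = 6/23
After test 2 (use post1 as new prior): P(+) = 7/10*6/23 + 2/5*17/23 = 11/23
P(B|+,+) = (21/115)/(11/23) = 21/55

21/55


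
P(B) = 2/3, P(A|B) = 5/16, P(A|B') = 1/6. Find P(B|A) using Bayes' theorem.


P(A) = P(A|B)P(B) + P(A|B')P(B') = 5/16*2/3 + 1/6*1/3 = 19/72
P(B|A) = P(A|B)P(B)/P(A) = (5/24)/(19/72) = 15/19

15/19


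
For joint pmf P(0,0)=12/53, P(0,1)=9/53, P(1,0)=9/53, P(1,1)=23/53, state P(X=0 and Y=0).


Read from table: P(X=0, Y=0) = 12/53

12/53


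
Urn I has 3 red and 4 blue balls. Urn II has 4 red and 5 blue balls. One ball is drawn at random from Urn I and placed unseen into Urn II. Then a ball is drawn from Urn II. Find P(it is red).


P(transfer red) = 3/7; P(transfer blue) = 4/7
If red transferred: Urn II has 5 red of 10, so P(red|red moved) = 1/2
If blue transferred: Urn II has 4 red of 10, so P(red|blue moved) = 2/5
By total probability: P(red) = 3/7*1/2 + 4/7*2/5 = 31/70

31/70


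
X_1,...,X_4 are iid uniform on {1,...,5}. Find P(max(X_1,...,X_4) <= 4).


P(max <= 4) = P(all X_i <= 4) = (P(X_1 <= 4))^4
= (4/5)^4 = 256/625

256/625


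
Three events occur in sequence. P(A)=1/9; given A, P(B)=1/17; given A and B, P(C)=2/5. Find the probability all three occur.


P(A∩B∩C) = P(A) * P(B|A) * P(C|A∩B)
= 1/9 * 1/17 * 2/5
= 1/153 * 2/5 = 2/765

2/765


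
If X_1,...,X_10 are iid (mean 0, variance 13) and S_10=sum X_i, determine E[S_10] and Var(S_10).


E[S_n] = n*mu = 10*0 = 0
Var(S_n) = n*sigma^2 = 10*13 = 130

E[S_10]=0, Var(S_10)=130


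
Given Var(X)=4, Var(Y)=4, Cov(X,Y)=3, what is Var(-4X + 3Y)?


Var(-4X + 3Y) = (-4)^2*Var(X) + 3^2*Var(Y) + 2*(-4)*3*Cov(X,Y)
= 16*4 + 9*4 - 24*3
= 64 + 36 - 72 = 28

28


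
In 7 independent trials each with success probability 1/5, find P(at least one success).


P(at least one) = 1 - P(none)
P(none) = (1 - 1/5)^7 = (4/5)^7 = 16384/78125
P(at least one) = 1 - 16384/78125 = 61741/78125

61741/78125


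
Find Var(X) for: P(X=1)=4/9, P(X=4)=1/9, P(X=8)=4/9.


E[X] = 40/9, E[X^2] = 92/3
Var(X) = E[X^2] - (E[X])^2 = 92/3 - (40/9)^2 = 884/81

884/81


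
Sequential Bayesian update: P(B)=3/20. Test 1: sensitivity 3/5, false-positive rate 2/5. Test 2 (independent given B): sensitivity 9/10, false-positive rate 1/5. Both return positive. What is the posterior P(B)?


After test 1: P(+) = 3/5*3/20 + 2/5*17/20 = 43/100
P(B|+) = (9/100)/(43/100) = 9/43
After test 2 (use post1 as new prior): P(+) = 9/10*9/43 + 1/5*34/43 = 149/430
P(B|+,+) = (81/430)/(149/430) = 81/149

81/149


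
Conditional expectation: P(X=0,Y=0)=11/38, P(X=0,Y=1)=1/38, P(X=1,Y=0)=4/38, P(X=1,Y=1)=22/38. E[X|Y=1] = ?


P(Y=1) = 23/38
E[X|Y=1] = (0*1 + 1*22)/23 = 22/23

22/23


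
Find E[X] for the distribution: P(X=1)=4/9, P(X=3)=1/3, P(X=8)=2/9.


E[X] = sum(x * P(x))
= 1*4/9 + 3*1/3 + 8*2/9
= 29/9

29/9


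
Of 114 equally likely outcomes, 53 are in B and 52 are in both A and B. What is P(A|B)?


P(A|B) = P(A∩B)/P(B) = (52/114)/(53/114) = 52/53

52/53


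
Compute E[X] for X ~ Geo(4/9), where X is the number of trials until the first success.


For geometric (trials until first success), E[X] = 1/p = 1/(4/9) = 9/4

9/4


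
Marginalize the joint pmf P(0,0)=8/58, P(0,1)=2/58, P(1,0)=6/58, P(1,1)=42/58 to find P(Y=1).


P(Y=1) = P(0,1)+P(1,1) = 2/58 + 42/58 = 44/58 = 22/29

22/29


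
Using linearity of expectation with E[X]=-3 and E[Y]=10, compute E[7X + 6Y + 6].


E[7X + 6Y + 6] = 7*E[X] + 6*E[Y] + 6
= (7)*(-3) + (6)*(10) + (6)
= -21 + 60 + 6 = 45

45


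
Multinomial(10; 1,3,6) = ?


10! = 3628800
Denominator: 1!=1 * 3!=6 * 6!=720
Coefficient = 3628800 / 4320 = 840

840


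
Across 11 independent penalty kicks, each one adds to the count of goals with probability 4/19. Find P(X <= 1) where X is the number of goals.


P(X<=1) = P(X=0) + P(X=1)
= 8649755859375/116490258898219 + 25372617187500/116490258898219
= 34022373046875/116490258898219

34022373046875/116490258898219


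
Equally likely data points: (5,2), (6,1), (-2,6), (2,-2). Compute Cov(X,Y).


E[X]=11/4, E[Y]=7/4, E[XY]=0
Cov(X,Y) = E[XY] - E[X]E[Y] = 0 - 11/4*7/4 = -77/16

-77/16


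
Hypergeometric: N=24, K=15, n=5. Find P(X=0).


P(X=0) = C(15,0)*C(9,5) / C(24,5)
= 1*126 / 42504
= 126/42504 = 3/1012

3/1012


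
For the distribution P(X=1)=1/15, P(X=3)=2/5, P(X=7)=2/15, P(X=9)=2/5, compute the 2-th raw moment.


E[X^2] = sum(x^2 * P(x))
= 1*1/15 + 9*2/5 + 49*2/15 + 81*2/5
= 213/5

213/5


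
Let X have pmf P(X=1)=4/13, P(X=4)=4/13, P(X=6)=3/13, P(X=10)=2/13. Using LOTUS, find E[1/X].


E[1/X] = sum(g(x)*P(x))
= 1*4/13 + 1/4*4/13 + 1/6*3/13 + 1/10*2/13
= 57/130

57/130


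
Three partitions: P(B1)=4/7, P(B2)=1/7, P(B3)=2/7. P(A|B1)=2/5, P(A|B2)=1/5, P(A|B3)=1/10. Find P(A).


P(A) = P(A|B1)P(B1) + P(A|B2)P(B2) + P(A|B3)P(B3)
= 2/5*4/7 + 1/5*1/7 + 1/10*2/7
= 8/35 + 1/35 + 1/35 = 2/7

2/7


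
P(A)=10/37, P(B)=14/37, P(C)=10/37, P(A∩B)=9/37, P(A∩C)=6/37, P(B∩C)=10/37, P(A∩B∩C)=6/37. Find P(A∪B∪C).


P(A∪B∪C) = P(A)+P(B)+P(C) - P(AB)-P(AC)-P(BC) + P(ABC)
= 10/37+14/37+10/37 - 9/37-6/37-10/37 + 6/37
= 15/37

15/37


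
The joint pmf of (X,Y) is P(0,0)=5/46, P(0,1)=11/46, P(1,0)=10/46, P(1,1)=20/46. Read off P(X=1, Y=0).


Read from table: P(X=1, Y=0) = 10/46 = 5/23

5/23


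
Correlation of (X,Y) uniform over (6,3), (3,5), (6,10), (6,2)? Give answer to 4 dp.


Cov(X,Y) = 0.0000, Var(X) = 1.6875, Var(Y) = 9.5000
rho = Cov/(sqrt(VarX)*sqrt(VarY)) = 0.0000

0.0000


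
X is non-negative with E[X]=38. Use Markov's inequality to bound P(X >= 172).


Markov: P(X >= a) <= E[X]/a
P(X >= 172) <= 38/172 = 19/86

19/86


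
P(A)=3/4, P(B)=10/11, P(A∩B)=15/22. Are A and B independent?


P(A)*P(B) = 3/4*10/11 = 15/22
P(A∩B) = 15/22, which equals P(A)P(B), so independent

Yes, A and B are independent


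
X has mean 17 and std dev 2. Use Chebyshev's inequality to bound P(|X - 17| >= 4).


k = 4/2 = 2
Chebyshev: P(|X-mu| >= k*sigma) <= 1/k^2 = 1/2^2 = 1/4

1/4


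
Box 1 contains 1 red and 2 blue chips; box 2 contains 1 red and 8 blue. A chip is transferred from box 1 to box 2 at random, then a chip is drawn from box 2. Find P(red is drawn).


P(transfer red) = 1/3; P(transfer blue) = 2/3
If red transferred: Urn II has 2 red of 10, so P(red|red moved) = 1/5
If blue transferred: Urn II has 1 red of 10, so P(red|blue moved) = 1/10
By total probability: P(red) = 1/3*1/5 + 2/3*1/10 = 2/15

2/15


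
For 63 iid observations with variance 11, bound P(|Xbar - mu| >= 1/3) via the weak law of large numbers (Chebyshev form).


Var(Xbar) = Var(X)/n = 11/63
Chebyshev: P(|Xbar-mu| >= 1/3) <= Var(Xbar)/(1/3)^2 = (11/63)/(1/9) = 11/7
Bound exceeds 1, so trivial bound: 1

1


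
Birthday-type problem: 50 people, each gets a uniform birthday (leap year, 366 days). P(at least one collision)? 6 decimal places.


P(all different) = prod((366-i)/366 for i=0..49) = 0.029927
P(at least one match) = 1 - 0.029927 = 0.970073

0.970073


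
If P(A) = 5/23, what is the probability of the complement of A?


P(A') = 1 - P(A) = 1 - 5/23 = 18/23

18/23


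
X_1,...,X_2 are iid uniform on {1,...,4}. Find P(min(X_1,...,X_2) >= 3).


P(min >= 3) = P(all X_i >= 3) = (P(X_1 >= 3))^2
= (2/4)^2 = (1/2)^2 = 1/4

1/4


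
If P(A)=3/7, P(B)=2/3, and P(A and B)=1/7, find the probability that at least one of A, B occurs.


P(A∪B) = P(A) + P(B) - P(A∩B)
= 3/7 + 2/3 - 1/7 = 20/21

20/21


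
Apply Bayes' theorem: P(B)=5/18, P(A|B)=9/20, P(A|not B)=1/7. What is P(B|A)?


P(A) = P(A|B)P(B) + P(A|B')P(B') = 9/20*5/18 + 1/7*13/18 = 115/504
P(B|A) = P(A|B)P(B)/P(A) = (1/8)/(115/504) = 63/115

63/115


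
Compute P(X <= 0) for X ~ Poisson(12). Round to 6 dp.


P(X<=0) = e^(-12)*12^0/0!
≈ 0.0000061442
≈ 0.000006

0.000006


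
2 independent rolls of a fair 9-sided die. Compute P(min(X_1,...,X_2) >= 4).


P(min >= 4) = P(all X_i >= 4) = (P(X_1 >= 4))^2
= (6/9)^2 = (2/3)^2 = 4/9

4/9


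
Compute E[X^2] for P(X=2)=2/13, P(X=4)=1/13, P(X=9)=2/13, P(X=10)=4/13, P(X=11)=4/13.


E[X^2] = sum(g(x)*P(x))
= 4*2/13 + 16*1/13 + 81*2/13 + 100*4/13 + 121*4/13
= 1070/13

1070/13


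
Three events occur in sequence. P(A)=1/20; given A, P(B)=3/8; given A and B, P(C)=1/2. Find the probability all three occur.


P(A∩B∩C) = P(A) * P(B|A) * P(C|A∩B)
= 1/20 * 3/8 * 1/2
= 3/160 * 1/2 = 3/320

3/320


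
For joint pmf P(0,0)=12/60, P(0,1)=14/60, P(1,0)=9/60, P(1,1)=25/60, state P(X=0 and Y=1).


Read from table: P(X=0, Y=1) = 14/60 = 7/30

7/30


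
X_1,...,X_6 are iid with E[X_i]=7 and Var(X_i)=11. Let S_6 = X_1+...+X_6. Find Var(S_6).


By independence, Var(S_n) = n*Var(X_1) = 6*11 = 66

66


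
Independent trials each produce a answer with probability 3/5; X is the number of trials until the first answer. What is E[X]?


For geometric (trials until first success), E[X] = 1/p = 1/(3/5) = 5/3

5/3


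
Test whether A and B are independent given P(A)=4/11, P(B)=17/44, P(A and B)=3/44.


P(A)*P(B) = 4/11*17/44 = 17/121
P(A∩B) = 3/44 != 17/121, so not independent

No, A and B are not independent


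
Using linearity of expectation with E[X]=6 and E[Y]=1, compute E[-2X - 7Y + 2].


E[-2X - 7Y + 2] = -2*E[X] - 7*E[Y] + 2
= (-2)*(6) + (-7)*(1) + (2)
= -12 - 7 + 2 = -17

-17


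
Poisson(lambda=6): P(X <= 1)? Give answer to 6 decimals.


P(X<=1) = e^(-6)*6^0/0! + e^(-6)*6^1/1!
≈ 0.0024787522 + 0.0148725131
= 0.0173512653
≈ 0.017351

0.017351


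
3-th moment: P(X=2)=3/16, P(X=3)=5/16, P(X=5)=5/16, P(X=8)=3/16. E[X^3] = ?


E[X^3] = sum(x^3 * P(x))
= 8*3/16 + 27*5/16 + 125*5/16 + 512*3/16
= 145

145


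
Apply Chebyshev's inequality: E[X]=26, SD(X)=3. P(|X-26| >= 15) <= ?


k = 15/3 = 5
Chebyshev: P(|X-mu| >= k*sigma) <= 1/k^2 = 1/5^2 = 1/25

1/25


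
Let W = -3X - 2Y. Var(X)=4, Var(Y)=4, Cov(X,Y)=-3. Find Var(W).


Var(-3X - 2Y) = (-3)^2*Var(X) + (-2)^2*Var(Y) + 2*(-3)*(-2)*Cov(X,Y)
= 9*4 + 4*4 + 12*(-3)
= 36 + 16 - 36 = 16

16


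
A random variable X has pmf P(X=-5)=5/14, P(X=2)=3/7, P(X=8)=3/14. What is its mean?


E[X] = sum(x * P(x))
= -5*5/14 + 2*3/7 + 8*3/14
= 11/14

11/14


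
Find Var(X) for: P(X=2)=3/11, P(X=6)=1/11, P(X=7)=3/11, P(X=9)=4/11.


E[X] = 69/11, E[X^2] = 519/11
Var(X) = E[X^2] - (E[X])^2 = 519/11 - (69/11)^2 = 948/121

948/121


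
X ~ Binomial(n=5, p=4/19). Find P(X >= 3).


P(X>=3) = P(X=3) + P(X=4) + P(X=5)
= 144000/2476099 + 19200/2476099 + 1024/2476099
= 164224/2476099

164224/2476099


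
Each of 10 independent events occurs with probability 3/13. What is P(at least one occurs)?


P(at least one) = 1 - P(none)
P(none) = (1 - 3/13)^10 = (10/13)^10 = 10000000000/137858491849
P(at least one) = 1 - 10000000000/137858491849 = 127858491849/137858491849

127858491849/137858491849


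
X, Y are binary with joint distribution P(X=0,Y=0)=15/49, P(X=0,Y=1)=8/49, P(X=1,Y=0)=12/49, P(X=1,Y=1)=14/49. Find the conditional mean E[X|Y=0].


P(Y=0) = 27/49
E[X|Y=0] = (0*15 + 1*12)/27 = 12/27 = 4/9

4/9


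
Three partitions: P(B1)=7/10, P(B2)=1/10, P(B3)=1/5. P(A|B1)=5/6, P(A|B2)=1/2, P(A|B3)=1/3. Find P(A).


P(A) = P(A|B1)P(B1) + P(A|B2)P(B2) + P(A|B3)P(B3)
= 5/6*7/10 + 1/2*1/10 + 1/3*1/5
= 7/12 + 1/20 + 1/15 = 7/10

7/10


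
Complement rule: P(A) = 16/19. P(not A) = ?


P(A') = 1 - P(A) = 1 - 16/19 = 3/19

3/19


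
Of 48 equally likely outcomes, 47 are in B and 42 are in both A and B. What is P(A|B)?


P(A|B) = P(A∩B)/P(B) = (42/48)/(47/48) = 42/47

42/47


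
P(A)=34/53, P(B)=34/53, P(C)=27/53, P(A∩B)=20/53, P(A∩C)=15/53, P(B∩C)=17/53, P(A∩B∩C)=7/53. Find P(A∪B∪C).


P(A∪B∪C) = P(A)+P(B)+P(C) - P(AB)-P(AC)-P(BC) + P(ABC)
= 34/53+34/53+27/53 - 20/53-15/53-17/53 + 7/53
= 50/53

50/53


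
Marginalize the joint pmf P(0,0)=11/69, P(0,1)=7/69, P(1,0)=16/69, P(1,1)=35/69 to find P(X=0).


P(X=0) = P(0,0)+P(0,1) = 11/69 + 7/69 = 18/69 = 6/23

6/23


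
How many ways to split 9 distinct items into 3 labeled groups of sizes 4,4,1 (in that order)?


9! = 362880
Denominator: 4!=24 * 4!=24 * 1!=1
Coefficient = 362880 / 576 = 630

630


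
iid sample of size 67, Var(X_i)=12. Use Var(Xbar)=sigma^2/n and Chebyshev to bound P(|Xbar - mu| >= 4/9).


Var(Xbar) = Var(X)/n = 12/67
Chebyshev: P(|Xbar-mu| >= 4/9) <= Var(Xbar)/(4/9)^2 = (12/67)/(16/81) = 243/268

243/268


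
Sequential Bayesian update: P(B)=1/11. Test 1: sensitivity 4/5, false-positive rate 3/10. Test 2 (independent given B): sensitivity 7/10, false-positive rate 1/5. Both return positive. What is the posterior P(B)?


After test 1: P(+) = 4/5*1/11 + 3/10*10/11 = 19/55
P(B|+) = (4/55)/(19/55) = 4/19
After test 2 (use post1 as new prior): P(+) = 7/10*4/19 + 1/5*15/19 = 29/95
P(B|+,+) = (14/95)/(29/95) = 14/29

14/29


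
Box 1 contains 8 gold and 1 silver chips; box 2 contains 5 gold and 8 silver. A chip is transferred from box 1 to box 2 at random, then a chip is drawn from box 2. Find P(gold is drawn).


P(transfer gold) = 8/9; P(transfer silver) = 1/9
If gold transferred: Urn II has 6 gold of 14, so P(gold|gold moved) = 3/7
If silver transferred: Urn II has 5 gold of 14, so P(gold|silver moved) = 5/14
By total probability: P(gold) = 8/9*3/7 + 1/9*5/14 = 53/126

53/126


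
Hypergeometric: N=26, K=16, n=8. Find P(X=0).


P(X=0) = C(16,0)*C(10,8) / C(26,8)
= 1*45 / 1562275
= 45/1562275 = 9/312455

9/312455


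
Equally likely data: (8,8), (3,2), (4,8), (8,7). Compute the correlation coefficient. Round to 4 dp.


Cov(X,Y) = 3.5625, Var(X) = 5.1875, Var(Y) = 6.1875
rho = Cov/(sqrt(VarX)*sqrt(VarY)) = 0.6288

0.6288


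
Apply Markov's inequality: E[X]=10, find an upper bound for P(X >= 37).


Markov: P(X >= a) <= E[X]/a
P(X >= 37) <= 10/37

10/37


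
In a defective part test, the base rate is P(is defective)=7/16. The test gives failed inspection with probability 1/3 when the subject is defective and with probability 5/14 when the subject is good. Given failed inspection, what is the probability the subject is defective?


P(A) = P(A|B)P(B) + P(A|B')P(B') = 1/3*7/16 + 5/14*9/16 = 233/672
P(B|A) = P(A|B)P(B)/P(A) = (7/48)/(233/672) = 98/233

98/233


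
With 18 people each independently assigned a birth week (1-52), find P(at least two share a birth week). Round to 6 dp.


P(all different) = prod((52-i)/52 for i=0..17) = 0.035353
P(at least one match) = 1 - 0.035353 = 0.964647

0.964647


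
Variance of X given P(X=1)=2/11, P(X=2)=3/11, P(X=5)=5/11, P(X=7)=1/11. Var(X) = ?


E[X] = 40/11, E[X^2] = 188/11
Var(X) = E[X^2] - (E[X])^2 = 188/11 - (40/11)^2 = 468/121

468/121


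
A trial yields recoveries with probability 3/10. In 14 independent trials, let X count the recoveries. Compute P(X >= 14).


P(X>=14) = P(X=14)
= 4782969/100000000000000
= 4782969/100000000000000

4782969/100000000000000


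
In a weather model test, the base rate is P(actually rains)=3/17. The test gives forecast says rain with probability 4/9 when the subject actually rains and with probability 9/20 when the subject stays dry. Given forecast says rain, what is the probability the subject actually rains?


P(A) = P(A|B)P(B) + P(A|B')P(B') = 4/9*3/17 + 9/20*14/17 = 229/510
P(B|A) = P(A|B)P(B)/P(A) = (4/51)/(229/510) = 40/229

40/229


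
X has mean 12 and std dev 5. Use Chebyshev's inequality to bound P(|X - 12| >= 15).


k = 15/5 = 3
Chebyshev: P(|X-mu| >= k*sigma) <= 1/k^2 = 1/3^2 = 1/9

1/9


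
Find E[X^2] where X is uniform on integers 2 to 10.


E[X^2] = (1/9) * sum(x^2 for x=2..10)
= 384/9 = 128/3

128/3


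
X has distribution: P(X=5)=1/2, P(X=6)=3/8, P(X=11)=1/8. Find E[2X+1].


E[2X+1] = sum(g(x)*P(x))
= 11*1/2 + 13*3/8 + 23*1/8
= 53/4

53/4


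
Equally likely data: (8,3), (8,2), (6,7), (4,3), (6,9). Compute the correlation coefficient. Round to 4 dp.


Cov(X,Y) = -1.1200, Var(X) = 2.2400, Var(Y) = 7.3600
rho = Cov/(sqrt(VarX)*sqrt(VarY)) = -0.2758

-0.2758


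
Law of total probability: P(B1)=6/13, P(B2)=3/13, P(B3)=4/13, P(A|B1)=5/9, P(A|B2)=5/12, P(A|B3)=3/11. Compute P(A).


P(A) = P(A|B1)P(B1) + P(A|B2)P(B2) + P(A|B3)P(B3)
= 5/9*6/13 + 5/12*3/13 + 3/11*4/13
= 10/39 + 5/52 + 12/143 = 749/1716

749/1716


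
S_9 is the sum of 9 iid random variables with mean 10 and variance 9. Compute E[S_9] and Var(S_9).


E[S_n] = n*mu = 9*10 = 90
Var(S_n) = n*sigma^2 = 9*9 = 81

E[S_9]=90, Var(S_9)=81


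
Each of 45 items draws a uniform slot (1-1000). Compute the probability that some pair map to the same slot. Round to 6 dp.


P(all different) = prod((1000-i)/1000 for i=0..44) = 0.366037
P(at least one match) = 1 - 0.366037 = 0.633963

0.633963


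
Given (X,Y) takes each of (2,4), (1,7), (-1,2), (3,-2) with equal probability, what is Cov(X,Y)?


E[X]=5/4, E[Y]=11/4, E[XY]=7/4
Cov(X,Y) = E[XY] - E[X]E[Y] = 7/4 - 5/4*11/4 = -27/16

-27/16


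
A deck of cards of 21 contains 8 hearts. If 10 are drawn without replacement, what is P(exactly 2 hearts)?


P(X=2) = C(8,2)*C(13,8) / C(21,10)
= 28*1287 / 352716
= 36036/352716 = 33/323

33/323


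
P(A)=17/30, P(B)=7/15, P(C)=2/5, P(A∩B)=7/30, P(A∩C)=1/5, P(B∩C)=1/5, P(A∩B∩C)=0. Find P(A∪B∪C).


P(A∪B∪C) = P(A)+P(B)+P(C) - P(AB)-P(AC)-P(BC) + P(ABC)
= 17/30+7/15+2/5 - 7/30-1/5-1/5 + 0
= 4/5

4/5


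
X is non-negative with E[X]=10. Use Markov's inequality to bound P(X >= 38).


Markov: P(X >= a) <= E[X]/a
P(X >= 38) <= 10/38 = 5/19

5/19


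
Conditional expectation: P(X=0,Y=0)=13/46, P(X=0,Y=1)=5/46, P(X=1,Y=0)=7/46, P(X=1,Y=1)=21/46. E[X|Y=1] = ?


P(Y=1) = 26/46
E[X|Y=1] = (0*5 + 1*21)/26 = 21/26

21/26


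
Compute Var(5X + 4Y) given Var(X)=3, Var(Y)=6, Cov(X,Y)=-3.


Var(5X + 4Y) = 5^2*Var(X) + 4^2*Var(Y) + 2*5*4*Cov(X,Y)
= 25*3 + 16*6 + 40*(-3)
= 75 + 96 - 120 = 51

51


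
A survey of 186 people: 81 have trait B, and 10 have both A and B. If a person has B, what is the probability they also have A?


P(A|B) = P(A∩B)/P(B) = (10/186)/(81/186) = 10/81

10/81


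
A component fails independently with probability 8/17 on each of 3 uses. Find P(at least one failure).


P(at least one) = 1 - P(none)
P(none) = (1 - 8/17)^3 = (9/17)^3 = 729/4913
P(at least one) = 1 - 729/4913 = 4184/4913

4184/4913


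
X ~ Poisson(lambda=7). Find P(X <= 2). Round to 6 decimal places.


P(X<=2) = e^(-7)*7^0/0! + e^(-7)*7^1/1! + e^(-7)*7^2/2!
≈ 0.0009118820 + 0.0063831738 + 0.0223411082
= 0.0296361640
≈ 0.029636

0.029636


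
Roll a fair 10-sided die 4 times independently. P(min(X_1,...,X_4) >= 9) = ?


P(min >= 9) = P(all X_i >= 9) = (P(X_1 >= 9))^4
= (2/10)^4 = (1/5)^4 = 1/625

1/625


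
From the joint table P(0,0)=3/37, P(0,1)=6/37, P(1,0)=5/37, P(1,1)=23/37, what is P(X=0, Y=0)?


Read from table: P(X=0, Y=0) = 3/37

3/37


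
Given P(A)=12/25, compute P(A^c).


P(A') = 1 - P(A) = 1 - 12/25 = 13/25

13/25


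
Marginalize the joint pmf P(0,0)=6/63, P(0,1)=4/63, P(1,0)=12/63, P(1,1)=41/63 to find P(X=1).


P(X=1) = P(1,0)+P(1,1) = 12/63 + 41/63 = 53/63

53/63


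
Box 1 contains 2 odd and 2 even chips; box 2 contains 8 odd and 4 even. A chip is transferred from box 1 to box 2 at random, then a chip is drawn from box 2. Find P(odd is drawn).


P(transfer odd) = 2/4 = 1/2; P(transfer even) = 1/2
If odd transferred: Urn II has 9 odd of 13, so P(odd|odd moved) = 9/13
If even transferred: Urn II has 8 odd of 13, so P(odd|even moved) = 8/13
By total probability: P(odd) = 1/2*9/13 + 1/2*8/13 = 17/26

17/26


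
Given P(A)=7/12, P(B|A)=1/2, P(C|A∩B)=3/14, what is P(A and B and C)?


P(A∩B∩C) = P(A) * P(B|A) * P(C|A∩B)
= 7/12 * 1/2 * 3/14
= 7/24 * 3/14 = 1/16

1/16


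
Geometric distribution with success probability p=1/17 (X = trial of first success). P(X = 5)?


P(X=5) = (1-p)^4 * p = (16/17)^4 * 1/17
= 65536/83521 * 1/17 = 65536/1419857

65536/1419857


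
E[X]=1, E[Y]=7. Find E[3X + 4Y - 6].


E[3X + 4Y - 6] = 3*E[X] + 4*E[Y] - 6
= (3)*(1) + (4)*(7) + (-6)
= 3 + 28 - 6 = 25

25


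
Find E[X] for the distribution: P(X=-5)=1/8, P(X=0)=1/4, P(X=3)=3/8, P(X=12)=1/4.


E[X] = sum(x * P(x))
= -5*1/8 + 0*1/4 + 3*3/8 + 12*1/4
= 7/2

7/2


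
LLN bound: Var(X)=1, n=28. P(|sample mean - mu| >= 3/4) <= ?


Var(Xbar) = Var(X)/n = 1/28
Chebyshev: P(|Xbar-mu| >= 3/4) <= Var(Xbar)/(3/4)^2 = (1/28)/(9/16) = 4/63

4/63


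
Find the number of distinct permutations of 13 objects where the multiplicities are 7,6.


13! = 6227020800
Denominator: 7!=5040 * 6!=720
Coefficient = 6227020800 / 3628800 = 1716

1716


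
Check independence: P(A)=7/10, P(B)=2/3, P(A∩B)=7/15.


P(A)*P(B) = 7/10*2/3 = 7/15
P(A∩B) = 7/15, which equals P(A)P(B), so independent

Yes, A and B are independent


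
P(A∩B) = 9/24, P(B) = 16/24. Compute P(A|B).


P(A|B) = P(A∩B)/P(B) = (9/24)/(16/24) = 9/16

9/16


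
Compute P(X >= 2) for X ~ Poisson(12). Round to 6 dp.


P(X>=2) = 1 - P(X<=1) = 1 - (e^(-12)*12^0/0! + e^(-12)*12^1/1!)
≈ 1 - (0.0000061442 + 0.0000737305)
= 1 - 0.0000798747 = 0.9999201253
≈ 0.999920

0.999920


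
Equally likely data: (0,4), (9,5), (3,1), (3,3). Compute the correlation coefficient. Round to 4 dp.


Cov(X,Y) = 2.0625, Var(X) = 10.6875, Var(Y) = 2.1875
rho = Cov/(sqrt(VarX)*sqrt(VarY)) = 0.4266

0.4266


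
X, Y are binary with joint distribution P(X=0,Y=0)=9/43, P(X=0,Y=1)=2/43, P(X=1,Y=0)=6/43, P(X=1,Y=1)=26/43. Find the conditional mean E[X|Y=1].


P(Y=1) = 28/43
E[X|Y=1] = (0*2 + 1*26)/28 = 26/28 = 13/14

13/14


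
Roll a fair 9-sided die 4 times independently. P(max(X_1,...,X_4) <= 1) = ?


P(max <= 1) = P(all X_i <= 1) = (P(X_1 <= 1))^4
= (1/9)^4 = 1/6561

1/6561


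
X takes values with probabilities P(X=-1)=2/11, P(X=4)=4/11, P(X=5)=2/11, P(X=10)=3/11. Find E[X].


E[X] = sum(x * P(x))
= -1*2/11 + 4*4/11 + 5*2/11 + 10*3/11
= 54/11

54/11


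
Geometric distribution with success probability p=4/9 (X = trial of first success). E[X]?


For geometric (trials until first success), E[X] = 1/p = 1/(4/9) = 9/4

9/4


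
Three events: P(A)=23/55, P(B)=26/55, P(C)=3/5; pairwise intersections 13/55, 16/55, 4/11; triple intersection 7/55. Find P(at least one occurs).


P(A∪B∪C) = P(A)+P(B)+P(C) - P(AB)-P(AC)-P(BC) + P(ABC)
= 23/55+26/55+3/5 - 13/55-16/55-4/11 + 7/55
= 8/11

8/11


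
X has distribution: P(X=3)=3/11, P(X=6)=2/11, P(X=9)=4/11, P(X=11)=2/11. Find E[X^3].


E[X^3] = sum(g(x)*P(x))
= 27*3/11 + 216*2/11 + 729*4/11 + 1331*2/11
= 6091/11

6091/11


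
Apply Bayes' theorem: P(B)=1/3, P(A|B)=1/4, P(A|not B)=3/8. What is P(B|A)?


P(A) = P(A|B)P(B) + P(A|B')P(B') = 1/4*1/3 + 3/8*2/3 = 1/3
P(B|A) = P(A|B)P(B)/P(A) = (1/12)/(1/3) = 1/4

1/4


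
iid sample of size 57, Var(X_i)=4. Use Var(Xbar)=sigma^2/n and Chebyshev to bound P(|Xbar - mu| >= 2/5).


Var(Xbar) = Var(X)/n = 4/57
Chebyshev: P(|Xbar-mu| >= 2/5) <= Var(Xbar)/(2/5)^2 = (4/57)/(4/25) = 25/57

25/57


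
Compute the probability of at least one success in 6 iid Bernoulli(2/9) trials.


P(at least one) = 1 - P(none)
P(none) = (1 - 2/9)^6 = (7/9)^6 = 117649/531441
P(at least one) = 1 - 117649/531441 = 413792/531441

413792/531441


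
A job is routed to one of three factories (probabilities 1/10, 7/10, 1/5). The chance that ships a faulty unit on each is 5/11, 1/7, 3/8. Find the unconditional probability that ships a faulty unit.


P(A) = P(A|B1)P(B1) + P(A|B2)P(B2) + P(A|B3)P(B3)
= 5/11*1/10 + 1/7*7/10 + 3/8*1/5
= 1/22 + 1/10 + 3/40 = 97/440

97/440


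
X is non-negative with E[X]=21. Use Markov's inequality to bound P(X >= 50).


Markov: P(X >= a) <= E[X]/a
P(X >= 50) <= 21/50

21/50


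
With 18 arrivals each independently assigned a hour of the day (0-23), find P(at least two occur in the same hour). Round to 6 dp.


P(all different) = prod((24-i)/24 for i=0..17) = 0.000123
P(at least one match) = 1 - 0.000123 = 0.999877

0.999877


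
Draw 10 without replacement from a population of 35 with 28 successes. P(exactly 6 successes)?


P(X=6) = C(28,6)*C(7,4) / C(35,10)
= 376740*35 / 183579396
= 13185900/183579396 = 12075/168113

12075/168113


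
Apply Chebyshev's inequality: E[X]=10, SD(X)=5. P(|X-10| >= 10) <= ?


k = 10/5 = 2
Chebyshev: P(|X-mu| >= k*sigma) <= 1/k^2 = 1/2^2 = 1/4

1/4


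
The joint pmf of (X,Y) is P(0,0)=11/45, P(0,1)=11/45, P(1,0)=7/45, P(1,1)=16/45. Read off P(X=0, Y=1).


Read from table: P(X=0, Y=1) = 11/45

11/45


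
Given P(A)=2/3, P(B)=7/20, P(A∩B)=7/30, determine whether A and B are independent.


P(A)*P(B) = 2/3*7/20 = 7/30
P(A∩B) = 7/30, which equals P(A)P(B), so independent

Yes, A and B are independent


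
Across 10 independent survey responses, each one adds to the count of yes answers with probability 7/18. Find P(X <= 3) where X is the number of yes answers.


P(X<=3) = P(X=0) + P(X=1) + P(X=2) + P(X=3)
= 25937424601/3570467226624 + 82528169185/1785233613312 + 52517925845/396718580736 + 33420498265/148769467776
= 30536396957/74384733888

30536396957/74384733888


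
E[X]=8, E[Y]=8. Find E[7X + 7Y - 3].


E[7X + 7Y - 3] = 7*E[X] + 7*E[Y] - 3
= (7)*(8) + (7)*(8) + (-3)
= 56 + 56 - 3 = 109

109


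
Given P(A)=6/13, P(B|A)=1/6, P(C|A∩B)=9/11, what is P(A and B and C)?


P(A∩B∩C) = P(A) * P(B|A) * P(C|A∩B)
= 6/13 * 1/6 * 9/11
= 1/13 * 9/11 = 9/143

9/143


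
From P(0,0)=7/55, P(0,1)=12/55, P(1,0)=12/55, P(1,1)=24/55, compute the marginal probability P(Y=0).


P(Y=0) = P(0,0)+P(1,0) = 7/55 + 12/55 = 19/55

19/55


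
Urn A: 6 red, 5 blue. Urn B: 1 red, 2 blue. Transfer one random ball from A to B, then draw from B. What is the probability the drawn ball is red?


P(transfer red) = 6/11; P(transfer blue) = 5/11
If red transferred: Urn II has 2 red of 4, so P(red|red moved) = 1/2
If blue transferred: Urn II has 1 red of 4, so P(red|blue moved) = 1/4
By total probability: P(red) = 6/11*1/2 + 5/11*1/4 = 17/44

17/44


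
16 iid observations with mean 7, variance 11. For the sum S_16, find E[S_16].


E[S_n] = n*E[X_1] = 16*7 = 112

112


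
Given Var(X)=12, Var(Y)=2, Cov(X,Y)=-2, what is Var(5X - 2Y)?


Var(5X - 2Y) = 5^2*Var(X) + (-2)^2*Var(Y) + 2*5*(-2)*Cov(X,Y)
= 25*12 + 4*2 - 20*(-2)
= 300 + 8 + 40 = 348

348


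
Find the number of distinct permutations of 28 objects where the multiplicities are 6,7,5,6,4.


28! = 304888344611713860501504000000
Denominator: 6!=720 * 7!=5040 * 5!=120 * 6!=720 * 4!=24
Coefficient = 304888344611713860501504000000 / 7524679680000 = 40518448303132800

40518448303132800


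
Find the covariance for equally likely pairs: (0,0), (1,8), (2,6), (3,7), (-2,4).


E[X]=4/5, E[Y]=5, E[XY]=33/5
Cov(X,Y) = E[XY] - E[X]E[Y] = 33/5 - 4/5*5 = 13/5

13/5


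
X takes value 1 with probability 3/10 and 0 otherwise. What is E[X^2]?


For Bernoulli: X in {0,1}
E[X^2] = 0^2*(1-3/10) + 1^2*3/10 = 3/10

3/10


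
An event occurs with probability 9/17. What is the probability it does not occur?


P(A') = 1 - P(A) = 1 - 9/17 = 8/17

8/17


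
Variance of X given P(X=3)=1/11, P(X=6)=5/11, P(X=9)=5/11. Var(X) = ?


E[X] = 78/11, E[X^2] = 54
Var(X) = E[X^2] - (E[X])^2 = 54 - (78/11)^2 = 450/121

450/121


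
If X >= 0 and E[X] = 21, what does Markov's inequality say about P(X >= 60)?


Markov: P(X >= a) <= E[X]/a
P(X >= 60) <= 21/60 = 7/20

7/20


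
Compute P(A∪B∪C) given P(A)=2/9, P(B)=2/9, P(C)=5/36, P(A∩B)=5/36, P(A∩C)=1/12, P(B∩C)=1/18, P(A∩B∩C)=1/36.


P(A∪B∪C) = P(A)+P(B)+P(C) - P(AB)-P(AC)-P(BC) + P(ABC)
= 2/9+2/9+5/36 - 5/36-1/12-1/18 + 1/36
= 1/3

1/3


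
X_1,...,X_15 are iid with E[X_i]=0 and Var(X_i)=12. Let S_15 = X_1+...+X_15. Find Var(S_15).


By independence, Var(S_n) = n*Var(X_1) = 15*12 = 180

180


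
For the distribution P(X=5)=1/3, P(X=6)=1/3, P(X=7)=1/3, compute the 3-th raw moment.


E[X^3] = sum(x^3 * P(x))
= 125*1/3 + 216*1/3 + 343*1/3
= 228

228


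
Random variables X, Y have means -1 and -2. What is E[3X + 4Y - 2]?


E[3X + 4Y - 2] = 3*E[X] + 4*E[Y] - 2
= (3)*(-1) + (4)*(-2) + (-2)
= -3 - 8 - 2 = -13

-13


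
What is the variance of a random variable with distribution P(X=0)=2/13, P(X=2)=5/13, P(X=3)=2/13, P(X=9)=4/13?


E[X] = 4, E[X^2] = 362/13
Var(X) = E[X^2] - (E[X])^2 = 362/13 - (4)^2 = 154/13

154/13


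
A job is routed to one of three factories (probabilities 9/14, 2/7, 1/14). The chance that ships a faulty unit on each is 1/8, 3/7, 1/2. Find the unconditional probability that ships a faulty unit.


P(A) = P(A|B1)P(B1) + P(A|B2)P(B2) + P(A|B3)P(B3)
= 1/8*9/14 + 3/7*2/7 + 1/2*1/14
= 9/112 + 6/49 + 1/28 = 187/784

187/784


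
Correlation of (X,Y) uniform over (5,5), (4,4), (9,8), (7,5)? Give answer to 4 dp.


Cov(X,Y) = 2.6250, Var(X) = 3.6875, Var(Y) = 2.2500
rho = Cov/(sqrt(VarX)*sqrt(VarY)) = 0.9113

0.9113


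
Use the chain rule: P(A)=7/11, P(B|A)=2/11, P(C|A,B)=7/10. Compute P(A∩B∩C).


P(A∩B∩C) = P(A) * P(B|A) * P(C|A∩B)
= 7/11 * 2/11 * 7/10
= 14/121 * 7/10 = 49/605

49/605


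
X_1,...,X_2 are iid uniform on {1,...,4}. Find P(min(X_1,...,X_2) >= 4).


P(min >= 4) = P(all X_i >= 4) = (P(X_1 >= 4))^2
= (1/4)^2 = 1/16

1/16


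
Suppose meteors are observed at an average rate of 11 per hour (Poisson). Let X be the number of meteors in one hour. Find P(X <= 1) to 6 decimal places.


P(X<=1) = e^(-11)*11^0/0! + e^(-11)*11^1/1!
≈ 0.0000167017 + 0.0001837187
= 0.0002004204
≈ 0.000200

0.000200


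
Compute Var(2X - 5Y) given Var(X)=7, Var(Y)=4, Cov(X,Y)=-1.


Var(2X - 5Y) = 2^2*Var(X) + (-5)^2*Var(Y) + 2*2*(-5)*Cov(X,Y)
= 4*7 + 25*4 - 20*(-1)
= 28 + 100 + 20 = 148

148


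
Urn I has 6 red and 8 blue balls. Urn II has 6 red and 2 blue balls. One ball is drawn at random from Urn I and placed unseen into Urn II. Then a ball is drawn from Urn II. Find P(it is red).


P(transfer red) = 6/14 = 3/7; P(transfer blue) = 4/7
If red transferred: Urn II has 7 red of 9, so P(red|red moved) = 7/9
If blue transferred: Urn II has 6 red of 9, so P(red|blue moved) = 2/3
By total probability: P(red) = 3/7*7/9 + 4/7*2/3 = 5/7

5/7


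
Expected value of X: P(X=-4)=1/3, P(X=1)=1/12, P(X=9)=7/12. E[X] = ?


E[X] = sum(x * P(x))
= -4*1/3 + 1*1/12 + 9*7/12
= 4

4


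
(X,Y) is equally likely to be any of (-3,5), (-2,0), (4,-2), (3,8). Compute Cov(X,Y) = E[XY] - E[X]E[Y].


E[X]=1/2, E[Y]=11/4, E[XY]=1/4
Cov(X,Y) = E[XY] - E[X]E[Y] = 1/4 - 1/2*11/4 = -9/8

-9/8


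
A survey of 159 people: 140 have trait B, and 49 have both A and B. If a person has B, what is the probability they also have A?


P(A|B) = P(A∩B)/P(B) = (49/159)/(140/159) = 49/140 = 7/20

7/20


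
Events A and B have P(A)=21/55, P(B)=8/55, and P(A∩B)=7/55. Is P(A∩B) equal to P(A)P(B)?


P(A)*P(B) = 21/55*8/55 = 168/3025
P(A∩B) = 7/55 != 168/3025, so not independent

No, A and B are not independent


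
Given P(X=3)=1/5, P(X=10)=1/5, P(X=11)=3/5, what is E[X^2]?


E[X^2] = sum(g(x)*P(x))
= 9*1/5 + 100*1/5 + 121*3/5
= 472/5

472/5


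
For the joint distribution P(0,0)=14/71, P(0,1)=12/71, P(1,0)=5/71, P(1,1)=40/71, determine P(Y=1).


P(Y=1) = P(0,1)+P(1,1) = 12/71 + 40/71 = 52/71

52/71


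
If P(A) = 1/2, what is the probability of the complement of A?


P(A') = 1 - P(A) = 1 - 1/2 = 1/2

1/2


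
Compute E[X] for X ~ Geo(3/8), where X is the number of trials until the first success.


For geometric (trials until first success), E[X] = 1/p = 1/(3/8) = 8/3

8/3


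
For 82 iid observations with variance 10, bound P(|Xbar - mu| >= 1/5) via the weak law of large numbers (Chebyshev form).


Var(Xbar) = Var(X)/n = 10/82
Chebyshev: P(|Xbar-mu| >= 1/5) <= Var(Xbar)/(1/5)^2 = (5/41)/(1/25) = 125/41
Bound exceeds 1, so trivial bound: 1

1


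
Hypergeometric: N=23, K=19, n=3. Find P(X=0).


P(X=0) = C(19,0)*C(4,3) / C(23,3)
= 1*4 / 1771
= 4/1771

4/1771


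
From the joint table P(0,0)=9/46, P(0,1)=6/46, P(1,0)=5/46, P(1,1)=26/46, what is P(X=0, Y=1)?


Read from table: P(X=0, Y=1) = 6/46 = 3/23

3/23


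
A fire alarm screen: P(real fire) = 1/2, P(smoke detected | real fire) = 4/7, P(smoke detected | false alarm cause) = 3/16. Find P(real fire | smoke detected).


P(A) = P(A|B)P(B) + P(A|B')P(B') = 4/7*1/2 + 3/16*1/2 = 85/224
P(B|A) = P(A|B)P(B)/P(A) = (2/7)/(85/224) = 64/85

64/85


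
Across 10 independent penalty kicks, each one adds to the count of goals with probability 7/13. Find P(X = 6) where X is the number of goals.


P(X=6) = C(10,6) * p^6 * (1-p)^4
= 210 * 117649/4826809 * 1296/28561
= 32019351840/137858491849

32019351840/137858491849


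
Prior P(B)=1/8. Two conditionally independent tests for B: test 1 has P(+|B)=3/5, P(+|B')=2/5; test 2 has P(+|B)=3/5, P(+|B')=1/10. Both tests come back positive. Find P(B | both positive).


After test 1: P(+) = 3/5*1/8 + 2/5*7/8 = 17/40
P(B|+) = (3/40)/(17/40) = 3/17
After test 2 (use post1 as new prior): P(+) = 3/5*3/17 + 1/10*14/17 = 16/85
P(B|+,+) = (9/85)/(16/85) = 9/16

9/16


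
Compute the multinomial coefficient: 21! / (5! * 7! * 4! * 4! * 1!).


21! = 51090942171709440000
Denominator: 5!=120 * 7!=5040 * 4!=24 * 4!=24 * 1!=1
Coefficient = 51090942171709440000 / 348364800 = 146659312800

146659312800


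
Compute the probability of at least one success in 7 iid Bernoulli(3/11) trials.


P(at least one) = 1 - P(none)
P(none) = (1 - 3/11)^7 = (8/11)^7 = 2097152/19487171
P(at least one) = 1 - 2097152/19487171 = 17390019/19487171

17390019/19487171


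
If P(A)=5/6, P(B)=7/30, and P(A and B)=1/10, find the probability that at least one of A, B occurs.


P(A∪B) = P(A) + P(B) - P(A∩B)
= 5/6 + 7/30 - 1/10 = 29/30

29/30


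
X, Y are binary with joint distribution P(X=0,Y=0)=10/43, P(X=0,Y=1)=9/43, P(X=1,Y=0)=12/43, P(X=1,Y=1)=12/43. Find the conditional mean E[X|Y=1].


P(Y=1) = 21/43
E[X|Y=1] = (0*9 + 1*12)/21 = 12/21 = 4/7

4/7


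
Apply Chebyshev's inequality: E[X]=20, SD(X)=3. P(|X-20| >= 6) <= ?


k = 6/3 = 2
Chebyshev: P(|X-mu| >= k*sigma) <= 1/k^2 = 1/2^2 = 1/4

1/4


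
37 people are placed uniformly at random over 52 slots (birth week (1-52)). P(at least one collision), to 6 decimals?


P(all different) = prod((52-i)/52 for i=0..36) = 0.000000
P(at least one match) = 1 - 0.000000 = 1.000000

1.000000
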